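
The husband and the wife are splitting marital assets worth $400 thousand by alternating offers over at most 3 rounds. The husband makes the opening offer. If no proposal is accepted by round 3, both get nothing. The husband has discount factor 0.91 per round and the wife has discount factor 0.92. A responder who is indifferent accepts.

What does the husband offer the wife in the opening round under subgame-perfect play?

Work backward from the last round.
Round 3 (the husband proposes): rejection yields 0 for the wife; the husband offers 0 and keeps 400.
Round 2 (the wife proposes): the husband can get 400 next round, worth 0.91 × 400 = 364 now. The wife offers 364 and keeps 400 − 364 = 36.
Round 1 (the husband proposes): the wife can get 36 next round, worth 0.92 × 36 = 33.12 now, so the husband offers 33.12, keeping 366.88.

33.12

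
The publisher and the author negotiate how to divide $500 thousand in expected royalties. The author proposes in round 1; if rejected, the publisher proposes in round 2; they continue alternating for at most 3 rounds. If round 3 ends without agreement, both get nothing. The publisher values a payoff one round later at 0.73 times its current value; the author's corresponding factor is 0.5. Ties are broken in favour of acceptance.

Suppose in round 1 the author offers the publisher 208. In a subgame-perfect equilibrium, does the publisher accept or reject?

Work out the publisher's continuation value if the offer is rejected.
Round 3 (the author proposes): rejection yields 0 for the publisher; the author offers 0 and keeps 500.
Round 2 (the publisher proposes): the author can get 500 next round, worth 0.5 × 500 = 250 now. The publisher offers 250 and keeps 500 − 250 = 250.
So by rejecting in round 1, the publisher gets 250 next round, worth 0.73 × 250 = 182.5 now.
Offer 208 ≥ 182.5, so the publisher accepts.

Accept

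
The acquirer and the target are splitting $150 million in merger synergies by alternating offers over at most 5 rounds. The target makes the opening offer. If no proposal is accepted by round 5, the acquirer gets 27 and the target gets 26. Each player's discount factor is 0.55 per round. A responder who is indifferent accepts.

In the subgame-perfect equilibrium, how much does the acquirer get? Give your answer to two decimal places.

Work backward from the last round.
Round 5 (the target proposes): the acquirer gets 27 if talks fail, so the target offers 27 and keeps 123.
Round 4 (the acquirer proposes): the target can get 123 next round, worth 0.55 × 123 = 67.65 now; the acquirer offers that and keeps 82.35.
Round 3 (the target proposes): the acquirer can get 82.35 next round, worth 0.55 × 82.35 = 45.2925 now; the target offers that and keeps 104.7075.
Round 2 (the acquirer proposes): the target can get 104.7075 next round, worth 0.55 × 104.7075 = 57.589125 now. The acquirer offers 57.589125 and keeps 150 − 57.589125 = 92.410875.
Round 1 (the target proposes): the acquirer can get 92.410875 next round, worth 0.55 × 92.410875 = 50.82598125 now; the target offers that and keeps 99.17401875.

50.83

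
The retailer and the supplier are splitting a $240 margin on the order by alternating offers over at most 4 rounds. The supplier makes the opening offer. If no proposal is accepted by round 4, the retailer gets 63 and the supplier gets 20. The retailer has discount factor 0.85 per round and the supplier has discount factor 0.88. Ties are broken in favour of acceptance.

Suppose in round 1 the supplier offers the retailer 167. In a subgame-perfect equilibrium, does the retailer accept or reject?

Accept

Round 4 (the retailer proposes): the supplier gets 20 if talks fail, so the retailer offers 20 and keeps 220.
Round 3 (the supplier proposes): the retailer can get 220 next round, worth 0.85 × 220 = 187 now, so the supplier offers 187, keeping 53.
Round 2 (the retailer proposes): the supplier can get 53 next round, worth 0.88 × 53 = 46.64 now, so the retailer offers 46.64, keeping 193.36.
So by rejecting in round 1, the retailer gets 193.36 next round, worth 0.85 × 193.36 = 164.356 now.
Offer 167 ≥ 164.356, so the retailer accepts.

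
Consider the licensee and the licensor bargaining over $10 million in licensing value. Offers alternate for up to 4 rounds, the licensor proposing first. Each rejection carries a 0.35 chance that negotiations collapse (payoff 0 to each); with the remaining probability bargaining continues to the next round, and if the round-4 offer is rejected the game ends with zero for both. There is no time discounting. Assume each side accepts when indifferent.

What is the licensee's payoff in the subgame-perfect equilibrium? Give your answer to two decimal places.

5.02

By backward induction:
Round 4 (the licensee proposes): rejection yields 0 for the licensor; the licensee offers 0 and keeps 10.
Round 3 (the licensor proposes): rejecting gives the licensee an expected 0.65 × 10 = 6.5; the licensor offers that and keeps 3.5.
Round 2 (the licensee proposes): rejecting gives the licensor an expected 0.65 × 3.5 = 2.275, so the licensee offers 2.275, keeping 7.725.
Round 1 (the licensor proposes): rejecting gives the licensee an expected 0.65 × 7.725 = 5.02125; the licensor offers that and keeps 4.97875.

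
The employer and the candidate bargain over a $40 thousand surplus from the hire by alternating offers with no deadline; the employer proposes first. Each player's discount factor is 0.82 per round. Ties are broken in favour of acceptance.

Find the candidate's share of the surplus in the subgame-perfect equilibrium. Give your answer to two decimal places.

18.02

In a stationary SPE each proposer offers the other exactly their discounted continuation value.
If the employer keeps x when proposing and the candidate keeps y when proposing, then x = 40 − 0.82y and y = 40 − 0.82x.
Solving: x = 40(1 − 0.82) / (1 − 0.82·0.82) = 7.2 / 0.3276 ≈ 21.9780.
The candidate gets 40 − 21.9780 ≈ 18.0220.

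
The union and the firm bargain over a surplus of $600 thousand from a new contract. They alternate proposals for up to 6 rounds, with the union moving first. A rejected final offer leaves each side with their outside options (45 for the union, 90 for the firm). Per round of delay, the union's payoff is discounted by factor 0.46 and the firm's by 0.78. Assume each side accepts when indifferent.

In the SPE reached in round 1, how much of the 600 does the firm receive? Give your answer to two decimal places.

Round 6 (the firm proposes): the union gets 45 if talks fail, so the firm offers 45 and keeps 555.
Round 5 (the union proposes): the firm can get 555 next round, worth 0.78 × 555 = 432.9 now. The union offers 432.9 and keeps 600 − 432.9 = 167.1.
Round 4 (the firm proposes): the union can get 167.1 next round, worth 0.46 × 167.1 = 76.866 now; the firm offers that and keeps 523.134.
Round 3 (the union proposes): the firm can get 523.134 next round, worth 0.78 × 523.134 = 408.04452 now, so the union offers 408.04452, keeping 191.95548.
Round 2 (the firm proposes): the union can get 191.95548 next round, worth 0.46 × 191.95548 = 88.2995208 now, so the firm offers 88.2995208, keeping 511.7004792.
Round 1 (the union proposes): the firm can get 511.7004792 next round, worth 0.78 × 511.7004792 = 399.126373776 now, so the union offers 399.126373776, keeping 200.873626224.

399.13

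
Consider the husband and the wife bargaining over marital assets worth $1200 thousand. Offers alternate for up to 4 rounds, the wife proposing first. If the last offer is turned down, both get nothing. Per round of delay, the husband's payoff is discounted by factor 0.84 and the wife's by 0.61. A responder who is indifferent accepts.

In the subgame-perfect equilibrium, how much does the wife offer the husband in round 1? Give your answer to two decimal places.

Round 4 (the husband proposes): the wife will accept anything ≥ 0, so the husband offers 0 and keeps 1200.
Round 3 (the wife proposes): the husband can get 1200 next round, worth 0.84 × 1200 = 1008 now. The wife offers 1008 and keeps 1200 − 1008 = 192.
Round 2 (the husband proposes): the wife can get 192 next round, worth 0.61 × 192 = 117.12 now. The husband offers 117.12 and keeps 1200 − 117.12 = 1082.88.
Round 1 (the wife proposes): the husband can get 1082.88 next round, worth 0.84 × 1082.88 = 909.6192 now; the wife offers that and keeps 290.3808.

909.62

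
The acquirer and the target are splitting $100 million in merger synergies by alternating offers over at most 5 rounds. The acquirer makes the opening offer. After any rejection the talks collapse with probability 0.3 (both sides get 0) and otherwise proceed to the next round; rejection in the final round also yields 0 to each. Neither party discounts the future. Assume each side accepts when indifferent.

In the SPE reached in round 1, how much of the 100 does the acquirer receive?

By backward induction:
Round 5 (the acquirer proposes): rejection yields 0 for the target; the acquirer offers 0 and keeps 100.
Round 4 (the target proposes): rejecting gives the acquirer an expected 0.7 × 100 = 70, so the target offers 70, keeping 30.
Round 3 (the acquirer proposes): rejecting gives the target an expected 0.7 × 30 = 21; the acquirer offers that and keeps 79.
Round 2 (the target proposes): rejecting gives the acquirer an expected 0.7 × 79 = 55.3, so the target offers 55.3, keeping 44.7.
Round 1 (the acquirer proposes): rejecting gives the target an expected 0.7 × 44.7 = 31.29, so the acquirer offers 31.29, keeping 68.71.

68.71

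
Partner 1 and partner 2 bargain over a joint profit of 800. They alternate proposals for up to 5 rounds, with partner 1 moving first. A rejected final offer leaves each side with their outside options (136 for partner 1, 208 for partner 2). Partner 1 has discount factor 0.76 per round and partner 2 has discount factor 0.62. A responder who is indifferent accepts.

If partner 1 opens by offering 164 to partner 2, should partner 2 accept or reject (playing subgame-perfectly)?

Reject

Round 5 (partner 1 proposes): partner 2 gets 208 if talks fail, so partner 1 offers 208 and keeps 592.
Round 4 (partner 2 proposes): partner 1 can get 592 next round, worth 0.76 × 592 = 449.92 now, so partner 2 offers 449.92, keeping 350.08.
Round 3 (partner 1 proposes): partner 2 can get 350.08 next round, worth 0.62 × 350.08 = 217.0496 now, so partner 1 offers 217.0496, keeping 582.9504.
Round 2 (partner 2 proposes): partner 1 can get 582.9504 next round, worth 0.76 × 582.9504 = 443.042304 now; partner 2 offers that and keeps 356.957696.
So by rejecting in round 1, partner 2 gets 356.957696 next round, worth 0.62 × 356.957696 = 221.31377152 now.
Offer 164 < 221.31377152, so partner 2 rejects.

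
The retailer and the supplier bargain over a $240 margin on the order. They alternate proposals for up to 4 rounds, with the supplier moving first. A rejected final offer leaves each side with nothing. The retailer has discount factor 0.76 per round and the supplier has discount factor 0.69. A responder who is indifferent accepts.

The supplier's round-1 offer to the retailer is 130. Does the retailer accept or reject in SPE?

Round 4 (the retailer proposes): the supplier will accept anything ≥ 0, so the retailer offers 0 and keeps 240.
Round 3 (the supplier proposes): the retailer can get 240 next round, worth 0.76 × 240 = 182.4 now, so the supplier offers 182.4, keeping 57.6.
Round 2 (the retailer proposes): the supplier can get 57.6 next round, worth 0.69 × 57.6 = 39.744 now, so the retailer offers 39.744, keeping 200.256.
So by rejecting in round 1, the retailer gets 200.256 next round, worth 0.76 × 200.256 = 152.19456 now.
Offer 130 < 152.19456, so the retailer rejects.

Reject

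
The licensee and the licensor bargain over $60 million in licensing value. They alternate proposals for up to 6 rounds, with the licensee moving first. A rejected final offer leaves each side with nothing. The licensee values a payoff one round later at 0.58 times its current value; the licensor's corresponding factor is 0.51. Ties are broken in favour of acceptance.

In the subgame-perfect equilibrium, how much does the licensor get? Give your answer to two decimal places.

19.33

Round 6 (the licensor proposes): rejection yields 0 for the licensee; the licensor offers 0 and keeps 60.
Round 5 (the licensee proposes): the licensor can get 60 next round, worth 0.51 × 60 = 30.6 now. The licensee offers 30.6 and keeps 60 − 30.6 = 29.4.
Round 4 (the licensor proposes): the licensee can get 29.4 next round, worth 0.58 × 29.4 = 17.052 now; the licensor offers that and keeps 42.948.
Round 3 (the licensee proposes): the licensor can get 42.948 next round, worth 0.51 × 42.948 = 21.90348 now, so the licensee offers 21.90348, keeping 38.09652.
Round 2 (the licensor proposes): the licensee can get 38.09652 next round, worth 0.58 × 38.09652 = 22.0959816 now. The licensor offers 22.0959816 and keeps 60 − 22.0959816 = 37.9040184.
Round 1 (the licensee proposes): the licensor can get 37.9040184 next round, worth 0.51 × 37.9040184 = 19.331049384 now, so the licensee offers 19.331049384, keeping 40.668950616.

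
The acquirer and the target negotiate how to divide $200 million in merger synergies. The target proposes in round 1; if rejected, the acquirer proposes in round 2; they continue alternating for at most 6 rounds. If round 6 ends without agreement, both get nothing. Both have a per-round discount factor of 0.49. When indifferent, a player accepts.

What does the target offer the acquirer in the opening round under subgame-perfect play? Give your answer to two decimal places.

Round 6 (the acquirer proposes): the target will accept anything ≥ 0, so the acquirer offers 0 and keeps 200.
Round 5 (the target proposes): the acquirer can get 200 next round, worth 0.49 × 200 = 98 now. The target offers 98 and keeps 200 − 98 = 102.
Round 4 (the acquirer proposes): the target can get 102 next round, worth 0.49 × 102 = 49.98 now; the acquirer offers that and keeps 150.02.
Round 3 (the target proposes): the acquirer can get 150.02 next round, worth 0.49 × 150.02 = 73.5098 now. The target offers 73.5098 and keeps 200 − 73.5098 = 126.4902.
Round 2 (the acquirer proposes): the target can get 126.4902 next round, worth 0.49 × 126.4902 = 61.980198 now; the acquirer offers that and keeps 138.019802.
Round 1 (the target proposes): the acquirer can get 138.019802 next round, worth 0.49 × 138.019802 = 67.62970298 now, so the target offers 67.62970298, keeping 132.37029702.

67.63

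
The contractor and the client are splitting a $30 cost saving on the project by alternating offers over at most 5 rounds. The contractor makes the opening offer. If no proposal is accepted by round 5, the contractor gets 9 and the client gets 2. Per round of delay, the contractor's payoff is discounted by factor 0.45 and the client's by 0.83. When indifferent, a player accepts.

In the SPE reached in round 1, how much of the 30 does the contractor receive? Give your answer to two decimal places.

10.91

Round 5 (the contractor proposes): the client gets 2 if talks fail, so the contractor offers 2 and keeps 28.
Round 4 (the client proposes): the contractor can get 28 next round, worth 0.45 × 28 = 12.6 now. The client offers 12.6 and keeps 30 − 12.6 = 17.4.
Round 3 (the contractor proposes): the client can get 17.4 next round, worth 0.83 × 17.4 = 14.442 now, so the contractor offers 14.442, keeping 15.558.
Round 2 (the client proposes): the contractor can get 15.558 next round, worth 0.45 × 15.558 = 7.0011 now, so the client offers 7.0011, keeping 22.9989.
Round 1 (the contractor proposes): the client can get 22.9989 next round, worth 0.83 × 22.9989 = 19.089087 now. The contractor offers 19.089087 and keeps 30 − 19.089087 = 10.910913.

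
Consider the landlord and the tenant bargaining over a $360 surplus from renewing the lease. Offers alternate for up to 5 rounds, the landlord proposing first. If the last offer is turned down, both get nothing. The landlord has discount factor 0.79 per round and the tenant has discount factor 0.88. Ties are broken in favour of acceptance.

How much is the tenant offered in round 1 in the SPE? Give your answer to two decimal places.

By backward induction:
Round 5 (the landlord proposes): rejection yields 0 for the tenant; the landlord offers 0 and keeps 360.
Round 4 (the tenant proposes): the landlord can get 360 next round, worth 0.79 × 360 = 284.4 now. The tenant offers 284.4 and keeps 360 − 284.4 = 75.6.
Round 3 (the landlord proposes): the tenant can get 75.6 next round, worth 0.88 × 75.6 = 66.528 now; the landlord offers that and keeps 293.472.
Round 2 (the tenant proposes): the landlord can get 293.472 next round, worth 0.79 × 293.472 = 231.84288 now; the tenant offers that and keeps 128.15712.
Round 1 (the landlord proposes): the tenant can get 128.15712 next round, worth 0.88 × 128.15712 = 112.7782656 now, so the landlord offers 112.7782656, keeping 247.2217344.

112.78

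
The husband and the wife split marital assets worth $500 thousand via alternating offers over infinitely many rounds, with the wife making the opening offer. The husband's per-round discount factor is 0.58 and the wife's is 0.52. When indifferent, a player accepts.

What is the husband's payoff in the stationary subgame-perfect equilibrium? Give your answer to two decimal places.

When the wife proposes, the husband accepts any offer worth at least 0.58 times what the husband would get by proposing next round; and vice versa.
This gives x = 500 − 0.58y and y = 500 − 0.52x, where x and y are each side's share when it proposes.
Hence (1 − 0.58·0.52)x = 500(1 − 0.58), i.e. 0.6984·x = 210.
x ≈ 300.6873; the husband's share is 500 − x ≈ 199.3127.

199.31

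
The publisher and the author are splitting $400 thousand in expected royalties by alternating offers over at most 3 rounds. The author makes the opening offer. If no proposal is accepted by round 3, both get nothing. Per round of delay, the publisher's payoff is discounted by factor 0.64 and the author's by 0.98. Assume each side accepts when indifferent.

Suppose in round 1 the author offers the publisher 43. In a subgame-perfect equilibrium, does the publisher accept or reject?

Round 3 (the author proposes): the publisher will accept anything ≥ 0, so the author offers 0 and keeps 400.
Round 2 (the publisher proposes): the author can get 400 next round, worth 0.98 × 400 = 392 now, so the publisher offers 392, keeping 8.
So by rejecting in round 1, the publisher gets 8 next round, worth 0.64 × 8 = 5.12 now.
Offer 43 ≥ 5.12, so the publisher accepts.

Accept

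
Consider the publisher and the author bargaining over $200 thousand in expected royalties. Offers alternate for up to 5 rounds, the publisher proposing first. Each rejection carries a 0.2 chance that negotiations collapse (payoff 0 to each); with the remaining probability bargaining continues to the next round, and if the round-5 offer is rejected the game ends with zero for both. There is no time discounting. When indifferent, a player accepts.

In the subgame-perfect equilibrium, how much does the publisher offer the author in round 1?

Round 5 (the publisher proposes): rejection yields 0 for the author; the publisher offers 0 and keeps 200.
Round 4 (the author proposes): rejecting gives the publisher an expected 0.8 × 200 = 160; the author offers that and keeps 40.
Round 3 (the publisher proposes): rejecting gives the author an expected 0.8 × 40 = 32. The publisher offers 32 and keeps 200 − 32 = 168.
Round 2 (the author proposes): rejecting gives the publisher an expected 0.8 × 168 = 134.4; the author offers that and keeps 65.6.
Round 1 (the publisher proposes): rejecting gives the author an expected 0.8 × 65.6 = 52.48, so the publisher offers 52.48, keeping 147.52.

52.48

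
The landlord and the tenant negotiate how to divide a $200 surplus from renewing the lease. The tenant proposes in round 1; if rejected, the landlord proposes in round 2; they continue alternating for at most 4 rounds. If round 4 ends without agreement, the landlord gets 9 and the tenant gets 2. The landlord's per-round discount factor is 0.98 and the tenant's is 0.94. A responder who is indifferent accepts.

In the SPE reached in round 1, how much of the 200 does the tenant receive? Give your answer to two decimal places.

9.49

Round 4 (the landlord proposes): the tenant gets 2 if talks fail, so the landlord offers 2 and keeps 198.
Round 3 (the tenant proposes): the landlord can get 198 next round, worth 0.98 × 198 = 194.04 now. The tenant offers 194.04 and keeps 200 − 194.04 = 5.96.
Round 2 (the landlord proposes): the tenant can get 5.96 next round, worth 0.94 × 5.96 = 5.6024 now. The landlord offers 5.6024 and keeps 200 − 5.6024 = 194.3976.
Round 1 (the tenant proposes): the landlord can get 194.3976 next round, worth 0.98 × 194.3976 = 190.509648 now. The tenant offers 190.509648 and keeps 200 − 190.509648 = 9.490352.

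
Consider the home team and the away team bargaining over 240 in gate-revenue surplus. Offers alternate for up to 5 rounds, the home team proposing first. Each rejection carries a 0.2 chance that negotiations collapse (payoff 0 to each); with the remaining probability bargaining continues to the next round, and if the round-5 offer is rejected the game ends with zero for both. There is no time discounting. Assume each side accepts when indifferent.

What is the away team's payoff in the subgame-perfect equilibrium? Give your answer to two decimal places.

Round 5 (the home team proposes): the away team will accept anything ≥ 0, so the home team offers 0 and keeps 240.
Round 4 (the away team proposes): rejecting gives the home team an expected 0.8 × 240 = 192; the away team offers that and keeps 48.
Round 3 (the home team proposes): rejecting gives the away team an expected 0.8 × 48 = 38.4. The home team offers 38.4 and keeps 240 − 38.4 = 201.6.
Round 2 (the away team proposes): rejecting gives the home team an expected 0.8 × 201.6 = 161.28. The away team offers 161.28 and keeps 240 − 161.28 = 78.72.
Round 1 (the home team proposes): rejecting gives the away team an expected 0.8 × 78.72 = 62.976. The home team offers 62.976 and keeps 240 − 62.976 = 177.024.

62.98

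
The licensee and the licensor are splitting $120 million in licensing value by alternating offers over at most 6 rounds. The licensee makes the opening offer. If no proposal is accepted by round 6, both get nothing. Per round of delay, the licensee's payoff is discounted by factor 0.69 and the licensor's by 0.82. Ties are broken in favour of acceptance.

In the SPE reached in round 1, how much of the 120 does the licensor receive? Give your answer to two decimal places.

Round 6 (the licensor proposes): rejection yields 0 for the licensee; the licensor offers 0 and keeps 120.
Round 5 (the licensee proposes): the licensor can get 120 next round, worth 0.82 × 120 = 98.4 now. The licensee offers 98.4 and keeps 120 − 98.4 = 21.6.
Round 4 (the licensor proposes): the licensee can get 21.6 next round, worth 0.69 × 21.6 = 14.904 now; the licensor offers that and keeps 105.096.
Round 3 (the licensee proposes): the licensor can get 105.096 next round, worth 0.82 × 105.096 = 86.17872 now, so the licensee offers 86.17872, keeping 33.82128.
Round 2 (the licensor proposes): the licensee can get 33.82128 next round, worth 0.69 × 33.82128 = 23.3366832 now; the licensor offers that and keeps 96.6633168.
Round 1 (the licensee proposes): the licensor can get 96.6633168 next round, worth 0.82 × 96.6633168 = 79.263919776 now, so the licensee offers 79.263919776, keeping 40.736080224.

79.26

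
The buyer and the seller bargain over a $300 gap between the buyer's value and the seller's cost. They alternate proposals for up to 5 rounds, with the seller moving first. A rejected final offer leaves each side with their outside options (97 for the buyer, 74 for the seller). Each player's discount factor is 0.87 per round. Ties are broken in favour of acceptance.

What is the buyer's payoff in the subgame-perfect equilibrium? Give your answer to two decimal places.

Round 5 (the seller proposes): the buyer gets 97 if talks fail, so the seller offers 97 and keeps 203.
Round 4 (the buyer proposes): the seller can get 203 next round, worth 0.87 × 203 = 176.61 now; the buyer offers that and keeps 123.39.
Round 3 (the seller proposes): the buyer can get 123.39 next round, worth 0.87 × 123.39 = 107.3493 now; the seller offers that and keeps 192.6507.
Round 2 (the buyer proposes): the seller can get 192.6507 next round, worth 0.87 × 192.6507 = 167.606109 now; the buyer offers that and keeps 132.393891.
Round 1 (the seller proposes): the buyer can get 132.393891 next round, worth 0.87 × 132.393891 = 115.18268517 now. The seller offers 115.18268517 and keeps 300 − 115.18268517 = 184.81731483.

115.18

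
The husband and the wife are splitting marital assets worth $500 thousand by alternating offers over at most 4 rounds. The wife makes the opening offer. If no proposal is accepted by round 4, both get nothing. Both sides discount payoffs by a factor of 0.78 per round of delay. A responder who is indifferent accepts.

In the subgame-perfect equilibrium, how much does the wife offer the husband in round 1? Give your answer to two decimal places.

Round 4 (the husband proposes): rejection yields 0 for the wife; the husband offers 0 and keeps 500.
Round 3 (the wife proposes): the husband can get 500 next round, worth 0.78 × 500 = 390 now; the wife offers that and keeps 110.
Round 2 (the husband proposes): the wife can get 110 next round, worth 0.78 × 110 = 85.8 now, so the husband offers 85.8, keeping 414.2.
Round 1 (the wife proposes): the husband can get 414.2 next round, worth 0.78 × 414.2 = 323.076 now; the wife offers that and keeps 176.924.

323.08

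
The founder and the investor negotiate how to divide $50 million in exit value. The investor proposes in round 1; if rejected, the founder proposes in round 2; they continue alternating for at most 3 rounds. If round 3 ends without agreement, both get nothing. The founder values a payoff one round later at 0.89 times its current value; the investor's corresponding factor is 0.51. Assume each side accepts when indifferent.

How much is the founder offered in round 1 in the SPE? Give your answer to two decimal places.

By backward induction:
Round 3 (the investor proposes): the founder will accept anything ≥ 0, so the investor offers 0 and keeps 50.
Round 2 (the founder proposes): the investor can get 50 next round, worth 0.51 × 50 = 25.5 now. The founder offers 25.5 and keeps 50 − 25.5 = 24.5.
Round 1 (the investor proposes): the founder can get 24.5 next round, worth 0.89 × 24.5 = 21.805 now, so the investor offers 21.805, keeping 28.195.

21.81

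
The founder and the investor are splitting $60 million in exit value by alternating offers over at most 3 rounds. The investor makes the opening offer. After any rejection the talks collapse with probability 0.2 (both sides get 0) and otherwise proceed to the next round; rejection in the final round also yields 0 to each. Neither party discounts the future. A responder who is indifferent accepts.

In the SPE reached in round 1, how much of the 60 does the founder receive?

9.6

By backward induction:
Round 3 (the investor proposes): the founder will accept anything ≥ 0, so the investor offers 0 and keeps 60.
Round 2 (the founder proposes): rejecting gives the investor an expected 0.8 × 60 = 48, so the founder offers 48, keeping 12.
Round 1 (the investor proposes): rejecting gives the founder an expected 0.8 × 12 = 9.6; the investor offers that and keeps 50.4.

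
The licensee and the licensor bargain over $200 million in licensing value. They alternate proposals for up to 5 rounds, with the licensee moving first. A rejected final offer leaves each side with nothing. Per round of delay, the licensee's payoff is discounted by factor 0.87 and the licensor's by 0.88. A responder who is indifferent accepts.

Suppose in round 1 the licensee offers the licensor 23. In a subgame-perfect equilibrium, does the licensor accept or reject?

Reject

Round 5 (the licensee proposes): rejection yields 0 for the licensor; the licensee offers 0 and keeps 200.
Round 4 (the licensor proposes): the licensee can get 200 next round, worth 0.87 × 200 = 174 now. The licensor offers 174 and keeps 200 − 174 = 26.
Round 3 (the licensee proposes): the licensor can get 26 next round, worth 0.88 × 26 = 22.88 now. The licensee offers 22.88 and keeps 200 − 22.88 = 177.12.
Round 2 (the licensor proposes): the licensee can get 177.12 next round, worth 0.87 × 177.12 = 154.0944 now. The licensor offers 154.0944 and keeps 200 − 154.0944 = 45.9056.
So by rejecting in round 1, the licensor gets 45.9056 next round, worth 0.88 × 45.9056 = 40.396928 now.
Offer 23 < 40.396928, so the licensor rejects.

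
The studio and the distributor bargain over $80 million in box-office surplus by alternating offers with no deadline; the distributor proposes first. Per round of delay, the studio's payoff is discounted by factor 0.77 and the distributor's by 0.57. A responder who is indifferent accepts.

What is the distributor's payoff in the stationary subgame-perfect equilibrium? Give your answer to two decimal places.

32.79

In a stationary SPE each proposer offers the other exactly their discounted continuation value.
If the distributor keeps x when proposing and the studio keeps y when proposing, then x = 80 − 0.77y and y = 80 − 0.57x.
Solving: x = 80(1 − 0.77) / (1 − 0.57·0.77) = 18.4 / 0.5611 ≈ 32.7927.
The studio gets 80 − 32.7927 ≈ 47.2073.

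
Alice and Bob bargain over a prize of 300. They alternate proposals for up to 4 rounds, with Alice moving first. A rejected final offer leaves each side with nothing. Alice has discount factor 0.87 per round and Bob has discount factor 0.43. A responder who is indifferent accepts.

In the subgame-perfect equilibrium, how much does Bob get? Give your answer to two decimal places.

65.03

By backward induction:
Round 4 (Bob proposes): Alice will accept anything ≥ 0, so Bob offers 0 and keeps 300.
Round 3 (Alice proposes): Bob can get 300 next round, worth 0.43 × 300 = 129 now. Alice offers 129 and keeps 300 − 129 = 171.
Round 2 (Bob proposes): Alice can get 171 next round, worth 0.87 × 171 = 148.77 now. Bob offers 148.77 and keeps 300 − 148.77 = 151.23.
Round 1 (Alice proposes): Bob can get 151.23 next round, worth 0.43 × 151.23 = 65.0289 now. Alice offers 65.0289 and keeps 300 − 65.0289 = 234.9711.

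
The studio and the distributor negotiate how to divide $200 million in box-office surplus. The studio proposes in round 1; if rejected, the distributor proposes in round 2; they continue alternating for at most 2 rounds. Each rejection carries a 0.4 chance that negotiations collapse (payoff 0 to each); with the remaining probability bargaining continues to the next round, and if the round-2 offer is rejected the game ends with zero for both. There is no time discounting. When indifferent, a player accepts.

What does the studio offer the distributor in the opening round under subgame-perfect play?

120

Round 2 (the distributor proposes): the studio will accept anything ≥ 0, so the distributor offers 0 and keeps 200.
Round 1 (the studio proposes): rejecting gives the distributor an expected 0.6 × 200 = 120. The studio offers 120 and keeps 200 − 120 = 80.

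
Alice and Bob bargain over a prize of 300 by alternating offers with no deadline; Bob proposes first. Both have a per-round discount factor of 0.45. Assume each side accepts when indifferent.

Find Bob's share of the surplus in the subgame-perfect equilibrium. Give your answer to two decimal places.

206.90

When Bob proposes, Alice accepts any offer worth at least 0.45 times what Alice would get by proposing next round; and vice versa.
This gives x = 300 − 0.45y and y = 300 − 0.45x, where x and y are each side's share when it proposes.
Hence (1 − 0.45·0.45)x = 300(1 − 0.45), i.e. 0.7975·x = 165.
x ≈ 206.8966; Alice's share is 300 − x ≈ 93.1034.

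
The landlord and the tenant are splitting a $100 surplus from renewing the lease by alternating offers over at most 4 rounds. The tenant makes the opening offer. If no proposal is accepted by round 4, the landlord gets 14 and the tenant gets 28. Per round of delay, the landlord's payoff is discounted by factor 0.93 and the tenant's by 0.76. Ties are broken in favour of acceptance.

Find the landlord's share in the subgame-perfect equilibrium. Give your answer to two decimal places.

By backward induction:
Round 4 (the landlord proposes): the tenant gets 28 if talks fail, so the landlord offers 28 and keeps 72.
Round 3 (the tenant proposes): the landlord can get 72 next round, worth 0.93 × 72 = 66.96 now. The tenant offers 66.96 and keeps 100 − 66.96 = 33.04.
Round 2 (the landlord proposes): the tenant can get 33.04 next round, worth 0.76 × 33.04 = 25.1104 now, so the landlord offers 25.1104, keeping 74.8896.
Round 1 (the tenant proposes): the landlord can get 74.8896 next round, worth 0.93 × 74.8896 = 69.647328 now; the tenant offers that and keeps 30.352672.

69.65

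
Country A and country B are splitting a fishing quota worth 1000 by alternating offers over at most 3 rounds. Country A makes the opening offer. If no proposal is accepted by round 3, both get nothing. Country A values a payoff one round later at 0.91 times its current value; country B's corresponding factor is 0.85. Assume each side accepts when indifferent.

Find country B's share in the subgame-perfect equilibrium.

Round 3 (country A proposes): country B will accept anything ≥ 0, so country A offers 0 and keeps 1000.
Round 2 (country B proposes): country A can get 1000 next round, worth 0.91 × 1000 = 910 now. Country B offers 910 and keeps 1000 − 910 = 90.
Round 1 (country A proposes): country B can get 90 next round, worth 0.85 × 90 = 76.5 now; country A offers that and keeps 923.5.

76.5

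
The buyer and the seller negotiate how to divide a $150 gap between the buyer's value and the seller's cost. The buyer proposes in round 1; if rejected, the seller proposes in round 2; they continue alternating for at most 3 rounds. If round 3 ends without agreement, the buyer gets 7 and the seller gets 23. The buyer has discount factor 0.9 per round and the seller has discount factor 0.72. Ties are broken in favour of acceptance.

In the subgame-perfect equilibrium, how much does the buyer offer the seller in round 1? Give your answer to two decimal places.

By backward induction:
Round 3 (the buyer proposes): the seller gets 23 if talks fail, so the buyer offers 23 and keeps 127.
Round 2 (the seller proposes): the buyer can get 127 next round, worth 0.9 × 127 = 114.3 now. The seller offers 114.3 and keeps 150 − 114.3 = 35.7.
Round 1 (the buyer proposes): the seller can get 35.7 next round, worth 0.72 × 35.7 = 25.704 now; the buyer offers that and keeps 124.296.

25.70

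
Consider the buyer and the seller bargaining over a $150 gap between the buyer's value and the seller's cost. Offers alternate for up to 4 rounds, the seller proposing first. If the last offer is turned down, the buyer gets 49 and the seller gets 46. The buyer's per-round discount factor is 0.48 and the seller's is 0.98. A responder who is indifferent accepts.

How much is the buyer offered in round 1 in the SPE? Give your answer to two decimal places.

24.92

Round 4 (the buyer proposes): the seller gets 46 if talks fail, so the buyer offers 46 and keeps 104.
Round 3 (the seller proposes): the buyer can get 104 next round, worth 0.48 × 104 = 49.92 now. The seller offers 49.92 and keeps 150 − 49.92 = 100.08.
Round 2 (the buyer proposes): the seller can get 100.08 next round, worth 0.98 × 100.08 = 98.0784 now. The buyer offers 98.0784 and keeps 150 − 98.0784 = 51.9216.
Round 1 (the seller proposes): the buyer can get 51.9216 next round, worth 0.48 × 51.9216 = 24.922368 now; the seller offers that and keeps 125.077632.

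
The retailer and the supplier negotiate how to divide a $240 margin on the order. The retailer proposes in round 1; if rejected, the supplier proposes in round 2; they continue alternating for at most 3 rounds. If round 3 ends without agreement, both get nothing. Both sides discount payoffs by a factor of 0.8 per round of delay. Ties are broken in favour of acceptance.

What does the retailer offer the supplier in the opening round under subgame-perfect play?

38.4

By backward induction:
Round 3 (the retailer proposes): rejection yields 0 for the supplier; the retailer offers 0 and keeps 240.
Round 2 (the supplier proposes): the retailer can get 240 next round, worth 0.8 × 240 = 192 now. The supplier offers 192 and keeps 240 − 192 = 48.
Round 1 (the retailer proposes): the supplier can get 48 next round, worth 0.8 × 48 = 38.4 now; the retailer offers that and keeps 201.6.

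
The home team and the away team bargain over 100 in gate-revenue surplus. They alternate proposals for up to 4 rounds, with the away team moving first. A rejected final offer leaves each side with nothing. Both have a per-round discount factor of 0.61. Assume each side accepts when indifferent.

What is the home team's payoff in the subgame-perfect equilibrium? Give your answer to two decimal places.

Solve by backward induction from round 4.
Round 4 (the home team proposes): rejection yields 0 for the away team; the home team offers 0 and keeps 100.
Round 3 (the away team proposes): the home team can get 100 next round, worth 0.61 × 100 = 61 now, so the away team offers 61, keeping 39.
Round 2 (the home team proposes): the away team can get 39 next round, worth 0.61 × 39 = 23.79 now, so the home team offers 23.79, keeping 76.21.
Round 1 (the away team proposes): the home team can get 76.21 next round, worth 0.61 × 76.21 = 46.4881 now, so the away team offers 46.4881, keeping 53.5119.

46.49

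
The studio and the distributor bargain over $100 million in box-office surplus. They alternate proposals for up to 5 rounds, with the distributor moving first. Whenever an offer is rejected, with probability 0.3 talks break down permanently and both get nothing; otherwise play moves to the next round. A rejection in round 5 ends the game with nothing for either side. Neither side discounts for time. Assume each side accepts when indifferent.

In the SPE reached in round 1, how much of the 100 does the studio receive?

31.29

Round 5 (the distributor proposes): rejection yields 0 for the studio; the distributor offers 0 and keeps 100.
Round 4 (the studio proposes): rejecting gives the distributor an expected 0.7 × 100 = 70, so the studio offers 70, keeping 30.
Round 3 (the distributor proposes): rejecting gives the studio an expected 0.7 × 30 = 21; the distributor offers that and keeps 79.
Round 2 (the studio proposes): rejecting gives the distributor an expected 0.7 × 79 = 55.3; the studio offers that and keeps 44.7.
Round 1 (the distributor proposes): rejecting gives the studio an expected 0.7 × 44.7 = 31.29. The distributor offers 31.29 and keeps 100 − 31.29 = 68.71.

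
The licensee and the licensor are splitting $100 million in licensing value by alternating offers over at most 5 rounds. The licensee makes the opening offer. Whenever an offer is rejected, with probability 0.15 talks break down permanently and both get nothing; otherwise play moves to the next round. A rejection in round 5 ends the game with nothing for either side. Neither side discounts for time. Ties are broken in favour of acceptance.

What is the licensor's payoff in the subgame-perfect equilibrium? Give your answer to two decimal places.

21.96

Round 5 (the licensee proposes): the licensor will accept anything ≥ 0, so the licensee offers 0 and keeps 100.
Round 4 (the licensor proposes): rejecting gives the licensee an expected 0.85 × 100 = 85, so the licensor offers 85, keeping 15.
Round 3 (the licensee proposes): rejecting gives the licensor an expected 0.85 × 15 = 12.75; the licensee offers that and keeps 87.25.
Round 2 (the licensor proposes): rejecting gives the licensee an expected 0.85 × 87.25 = 74.1625. The licensor offers 74.1625 and keeps 100 − 74.1625 = 25.8375.
Round 1 (the licensee proposes): rejecting gives the licensor an expected 0.85 × 25.8375 = 21.961875. The licensee offers 21.961875 and keeps 100 − 21.961875 = 78.038125.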